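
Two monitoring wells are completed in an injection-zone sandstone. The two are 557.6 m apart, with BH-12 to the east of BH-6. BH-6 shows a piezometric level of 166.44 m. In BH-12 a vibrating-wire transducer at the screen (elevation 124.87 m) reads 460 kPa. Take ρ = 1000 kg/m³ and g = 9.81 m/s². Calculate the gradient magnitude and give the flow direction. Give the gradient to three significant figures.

i ≈ 0.00954; groundwater flows toward the west

Total head at BH-6: h = 166.44 m (water level in the piezometer is the total head).
Pressure head at BH-12: ψ = P/(ρg) = 460×1000 / (1000 × 9.81) = 46.89 m.
Total head at BH-12: h = z + ψ = 124.87 + 46.89 = 171.76 m.
Head difference: h(BH-6) − h(BH-12) = 166.44 − 171.76 = -5.32 m.
Hydraulic gradient: i = |Δh| / L = 5.32 / 557.6 = 0.00954.
Flow is from higher to lower head: from BH-12 toward BH-6, i.e. toward the west.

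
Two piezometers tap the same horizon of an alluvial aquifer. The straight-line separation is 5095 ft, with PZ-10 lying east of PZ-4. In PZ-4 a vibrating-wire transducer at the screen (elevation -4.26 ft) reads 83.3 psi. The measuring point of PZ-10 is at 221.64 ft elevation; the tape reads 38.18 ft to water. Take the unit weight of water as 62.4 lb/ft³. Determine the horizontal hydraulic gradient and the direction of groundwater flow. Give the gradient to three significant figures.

i ≈ 0.000885; groundwater flows toward the east

Pressure head at PZ-4: ψ = 144·P/γ = 144 × 83.3 / 62.4 = 192.23 ft.
Total head at PZ-4: h = z + ψ = -4.26 + 192.23 = 187.97 ft.
Total head at PZ-10: h = 221.64 − 38.18 = 183.46 ft.
Head difference: h(PZ-4) − h(PZ-10) = 187.97 − 183.46 = 4.51 ft.
Hydraulic gradient: i = |Δh| / L = 4.51 / 5095 = 0.000885.
Flow is from higher to lower head: from PZ-4 toward PZ-10, i.e. toward the east.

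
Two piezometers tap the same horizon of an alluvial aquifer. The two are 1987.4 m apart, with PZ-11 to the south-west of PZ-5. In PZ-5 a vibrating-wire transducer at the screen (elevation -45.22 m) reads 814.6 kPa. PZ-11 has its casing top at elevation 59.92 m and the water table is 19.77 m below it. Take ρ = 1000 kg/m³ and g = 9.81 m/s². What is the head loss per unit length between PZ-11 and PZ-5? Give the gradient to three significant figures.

Pressure head at PZ-5: ψ = P/(ρg) = 814.6×1000 / (1000 × 9.81) = 83.04 m.
Total head at PZ-5: h = z + ψ = -45.22 + 83.04 = 37.82 m.
Total head at PZ-11: h = 59.92 − 19.77 = 40.15 m.
Head difference: h(PZ-5) − h(PZ-11) = 37.82 − 40.15 = -2.33 m.
Hydraulic gradient: i = |Δh| / L = 2.33 / 1987.4 = 0.00117.

i ≈ 0.00117 m/m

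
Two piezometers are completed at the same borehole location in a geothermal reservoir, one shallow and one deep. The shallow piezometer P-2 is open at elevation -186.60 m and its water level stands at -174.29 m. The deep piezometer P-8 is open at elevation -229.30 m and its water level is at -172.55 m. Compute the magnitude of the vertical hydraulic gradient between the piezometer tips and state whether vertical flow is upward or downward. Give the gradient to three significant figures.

|i_v| ≈ 0.0407; vertical flow is upward

Total head at P-2: h = -174.29 m (water level in the standpipe).
Total head at P-8: h = -172.55 m.
Δh = h(P-2) − h(P-8) = -174.29 − (-172.55) = -1.74 m.
Vertical separation Δz = -186.60 − (-229.30) = 42.70 m.
|i_v| = |Δh| / Δz = 1.74 / 42.70 = 0.0407.
Head is higher in the deep piezometer, so vertical flow is upward (discharge condition).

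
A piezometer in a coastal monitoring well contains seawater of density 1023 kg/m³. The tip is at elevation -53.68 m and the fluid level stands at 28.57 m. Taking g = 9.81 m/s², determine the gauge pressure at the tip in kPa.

P ≈ 825 kPa

Pressure head ψ = h − z = 28.57 − (-53.68) = 82.25 m.
P = ρgψ = 1023 × 9.81 × 82.25 = 825431 Pa ≈ 825 kPa.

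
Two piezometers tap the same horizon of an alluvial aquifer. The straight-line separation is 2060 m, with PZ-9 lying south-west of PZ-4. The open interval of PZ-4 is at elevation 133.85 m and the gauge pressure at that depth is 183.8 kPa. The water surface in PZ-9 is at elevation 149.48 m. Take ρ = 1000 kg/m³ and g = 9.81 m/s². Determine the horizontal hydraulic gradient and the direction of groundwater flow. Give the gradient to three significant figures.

Pressure head at PZ-4: ψ = P/(ρg) = 183.8×1000 / (1000 × 9.81) = 18.74 m.
Total head at PZ-4: h = z + ψ = 133.85 + 18.74 = 152.59 m.
Total head at PZ-9: h = 149.48 m (water level in the piezometer is the total head).
Head difference: h(PZ-4) − h(PZ-9) = 152.59 − 149.48 = 3.11 m.
Hydraulic gradient: i = |Δh| / L = 3.11 / 2060 = 0.00151.
Flow is from higher to lower head: from PZ-4 toward PZ-9, i.e. toward the south-west.

i ≈ 0.00151; groundwater flows toward the south-west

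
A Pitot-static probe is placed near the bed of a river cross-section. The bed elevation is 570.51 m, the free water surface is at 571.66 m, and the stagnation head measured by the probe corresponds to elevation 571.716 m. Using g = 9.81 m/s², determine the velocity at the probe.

Near the bed, under hydrostatic conditions, the piezometric head (z + ψ) equals the free-surface elevation, 571.66 m.
Velocity head = total − piezometric = 571.716 − 571.66 = 0.056 m.
v = √(2g·h_v) = √(2 × 9.81 × 0.056) = 1.05 m/s.

v ≈ 1.05 m/s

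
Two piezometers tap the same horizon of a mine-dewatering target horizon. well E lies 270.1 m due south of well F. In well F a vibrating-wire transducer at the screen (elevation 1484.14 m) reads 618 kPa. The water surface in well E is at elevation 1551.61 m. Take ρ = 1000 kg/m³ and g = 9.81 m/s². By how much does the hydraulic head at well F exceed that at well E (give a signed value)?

Δh ≈ -4.47 m

Pressure head at well F: ψ = P/(ρg) = 618×1000 / (1000 × 9.81) = 63.00 m.
Total head at well F: h = z + ψ = 1484.14 + 63.00 = 1547.14 m.
Total head at well E: h = 1551.61 m (water level in the piezometer is the total head).
Head difference: h(well F) − h(well E) = 1547.14 − 1551.61 = -4.47 m.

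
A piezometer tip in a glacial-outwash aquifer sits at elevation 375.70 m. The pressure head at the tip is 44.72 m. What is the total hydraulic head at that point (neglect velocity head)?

h ≈ 420.42 m

h = z + ψ = 375.70 + 44.72 = 420.42 m.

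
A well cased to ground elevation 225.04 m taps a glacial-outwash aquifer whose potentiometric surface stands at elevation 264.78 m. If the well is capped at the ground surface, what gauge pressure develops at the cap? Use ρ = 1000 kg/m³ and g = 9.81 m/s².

Head above the cap: Δh = 264.78 − 225.04 = 39.74 m.
P = ρgΔh = 1000 × 9.81 × 39.74 = 389849 Pa ≈ 390 kPa.

P ≈ 390 kPa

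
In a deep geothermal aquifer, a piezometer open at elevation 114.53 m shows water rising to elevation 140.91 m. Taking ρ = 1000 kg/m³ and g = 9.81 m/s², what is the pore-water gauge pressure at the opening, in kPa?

Pressure head ψ = h − z = 140.91 − 114.53 = 26.38 m.
P = ρgψ = 1000 × 9.81 × 26.38 = 258788 Pa ≈ 259 kPa.

P ≈ 259 kPa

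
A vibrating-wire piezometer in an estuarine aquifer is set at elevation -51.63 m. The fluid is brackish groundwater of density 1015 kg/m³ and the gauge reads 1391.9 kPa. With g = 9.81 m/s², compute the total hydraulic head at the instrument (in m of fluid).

ψ = P/(ρg) = 1391.9×1000 / (1015 × 9.81) = 139.79 m.
h = z + ψ = -51.63 + 139.79 = 88.16 m.

h ≈ 88.16 m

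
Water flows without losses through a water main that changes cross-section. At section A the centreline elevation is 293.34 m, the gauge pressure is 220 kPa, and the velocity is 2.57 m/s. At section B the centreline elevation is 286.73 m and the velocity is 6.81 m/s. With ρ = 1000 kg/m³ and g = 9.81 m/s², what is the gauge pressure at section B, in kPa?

Pressure head at A: ψ₁ = P₁/(ρg) = 220×1000 / (1000 × 9.81) = 22.43 m.
Velocity heads: v₁²/2g = 2.57²/19.62 = 0.337 m; v₂²/2g = 6.81²/19.62 = 2.364 m.
Total head H = z₁ + ψ₁ + v₁²/2g = 293.34 + 22.43 + 0.337 = 316.11 m.
ψ₂ = H − z₂ − v₂²/2g = 316.11 − 286.73 − 2.364 = 27.02 m.
P₂ = ρgψ₂ = 1000 × 9.81 × 27.02 ≈ 265 kPa.

P₂ ≈ 265 kPa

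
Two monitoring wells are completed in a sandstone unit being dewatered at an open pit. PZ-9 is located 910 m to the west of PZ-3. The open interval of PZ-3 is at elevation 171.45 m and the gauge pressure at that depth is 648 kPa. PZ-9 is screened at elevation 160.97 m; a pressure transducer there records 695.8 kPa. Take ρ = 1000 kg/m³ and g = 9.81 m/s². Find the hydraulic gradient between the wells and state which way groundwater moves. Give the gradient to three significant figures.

i ≈ 0.00616; groundwater flows toward the west

Pressure head at PZ-3: ψ = P/(ρg) = 648×1000 / (1000 × 9.81) = 66.06 m.
Total head at PZ-3: h = z + ψ = 171.45 + 66.06 = 237.51 m.
Pressure head at PZ-9: ψ = P/(ρg) = 695.8×1000 / (1000 × 9.81) = 70.93 m.
Total head at PZ-9: h = z + ψ = 160.97 + 70.93 = 231.90 m.
Head difference: h(PZ-3) − h(PZ-9) = 237.51 − 231.90 = 5.61 m.
Hydraulic gradient: i = |Δh| / L = 5.61 / 910 = 0.00616.
Flow is from higher to lower head: from PZ-3 toward PZ-9, i.e. toward the west.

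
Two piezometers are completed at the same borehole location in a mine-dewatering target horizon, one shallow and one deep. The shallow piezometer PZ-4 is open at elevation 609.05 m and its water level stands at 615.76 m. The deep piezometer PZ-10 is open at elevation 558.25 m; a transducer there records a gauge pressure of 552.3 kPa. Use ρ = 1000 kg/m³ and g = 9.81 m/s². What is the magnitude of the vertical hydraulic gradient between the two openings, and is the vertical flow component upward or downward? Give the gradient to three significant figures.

|i_v| ≈ 0.0238; vertical flow is downward

Total head at PZ-4: h = 615.76 m (water level in the standpipe).
Pressure head at PZ-10: ψ = P/(ρg) = 552.3×1000 / (1000 × 9.81) = 56.30 m.
Total head at PZ-10: h = z + ψ = 558.25 + 56.30 = 614.55 m.
Δh = h(PZ-4) − h(PZ-10) = 615.76 − 614.55 = 1.21 m.
Vertical separation Δz = 609.05 − 558.25 = 50.80 m.
|i_v| = |Δh| / Δz = 1.21 / 50.80 = 0.0238.
Head is higher in the shallow piezometer, so vertical flow is downward (recharge condition).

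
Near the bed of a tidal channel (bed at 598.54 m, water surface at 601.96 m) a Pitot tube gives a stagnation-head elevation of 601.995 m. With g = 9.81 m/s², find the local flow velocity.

v ≈ 0.829 m/s

Near the bed, under hydrostatic conditions, the piezometric head (z + ψ) equals the free-surface elevation, 601.96 m.
Velocity head = total − piezometric = 601.995 − 601.96 = 0.035 m.
v = √(2g·h_v) = √(2 × 9.81 × 0.035) = 0.829 m/s.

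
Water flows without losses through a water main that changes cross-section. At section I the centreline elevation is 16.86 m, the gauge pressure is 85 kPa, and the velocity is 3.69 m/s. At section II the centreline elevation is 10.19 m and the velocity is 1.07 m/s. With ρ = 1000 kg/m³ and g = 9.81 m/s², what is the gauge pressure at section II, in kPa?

P₂ ≈ 157 kPa

Pressure head at I: ψ₁ = P₁/(ρg) = 85×1000 / (1000 × 9.81) = 8.66 m.
Velocity heads: v₁²/2g = 3.69²/19.62 = 0.694 m; v₂²/2g = 1.07²/19.62 = 0.058 m.
Total head H = z₁ + ψ₁ + v₁²/2g = 16.86 + 8.66 + 0.694 = 26.21 m.
ψ₂ = H − z₂ − v₂²/2g = 26.21 − 10.19 − 0.058 = 15.96 m.
P₂ = ρgψ₂ = 1000 × 9.81 × 15.96 ≈ 157 kPa.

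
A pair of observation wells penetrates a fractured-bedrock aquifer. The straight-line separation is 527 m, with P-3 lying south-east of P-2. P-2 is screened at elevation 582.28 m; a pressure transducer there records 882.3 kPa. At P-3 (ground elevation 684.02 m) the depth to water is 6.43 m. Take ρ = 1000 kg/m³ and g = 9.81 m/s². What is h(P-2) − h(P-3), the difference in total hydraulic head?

Δh ≈ -5.37 m

Pressure head at P-2: ψ = P/(ρg) = 882.3×1000 / (1000 × 9.81) = 89.94 m.
Total head at P-2: h = z + ψ = 582.28 + 89.94 = 672.22 m.
Total head at P-3: h = 684.02 − 6.43 = 677.59 m.
Head difference: h(P-2) − h(P-3) = 672.22 − 677.59 = -5.37 m.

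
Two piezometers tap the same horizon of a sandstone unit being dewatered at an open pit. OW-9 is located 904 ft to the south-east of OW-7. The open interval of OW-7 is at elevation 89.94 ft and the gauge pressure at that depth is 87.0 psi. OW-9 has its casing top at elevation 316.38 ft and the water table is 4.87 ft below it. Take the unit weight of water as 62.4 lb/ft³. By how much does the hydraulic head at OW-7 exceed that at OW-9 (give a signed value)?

Δh ≈ -20.80 ft

Pressure head at OW-7: ψ = 144·P/γ = 144 × 87.0 / 62.4 = 200.77 ft.
Total head at OW-7: h = z + ψ = 89.94 + 200.77 = 290.71 ft.
Total head at OW-9: h = 316.38 − 4.87 = 311.51 ft.
Head difference: h(OW-7) − h(OW-9) = 290.71 − 311.51 = -20.80 ft.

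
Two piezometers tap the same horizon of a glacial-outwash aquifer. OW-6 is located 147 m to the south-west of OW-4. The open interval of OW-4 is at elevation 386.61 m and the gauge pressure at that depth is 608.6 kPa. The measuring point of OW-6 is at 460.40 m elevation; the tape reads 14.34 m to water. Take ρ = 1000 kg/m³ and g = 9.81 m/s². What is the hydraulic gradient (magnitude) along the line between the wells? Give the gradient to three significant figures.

Pressure head at OW-4: ψ = P/(ρg) = 608.6×1000 / (1000 × 9.81) = 62.04 m.
Total head at OW-4: h = z + ψ = 386.61 + 62.04 = 448.65 m.
Total head at OW-6: h = 460.40 − 14.34 = 446.06 m.
Head difference: h(OW-4) − h(OW-6) = 448.65 − 446.06 = 2.59 m.
Hydraulic gradient: i = |Δh| / L = 2.59 / 147 = 0.0176.

i ≈ 0.0176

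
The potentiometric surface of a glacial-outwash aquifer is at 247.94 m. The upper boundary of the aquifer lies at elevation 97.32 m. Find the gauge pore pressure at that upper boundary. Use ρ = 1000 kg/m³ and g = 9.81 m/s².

Pressure head at the aquifer top: ψ = h − z = 247.94 − 97.32 = 150.62 m.
P = ρgψ = 1000 × 9.81 × 150.62 = 1477582 Pa ≈ 1480 kPa.

P ≈ 1480 kPa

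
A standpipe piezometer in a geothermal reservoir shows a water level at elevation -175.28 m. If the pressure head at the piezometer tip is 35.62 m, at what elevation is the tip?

z ≈ -210.90 m

z = h − ψ = -175.28 − 35.62 = -210.90 m.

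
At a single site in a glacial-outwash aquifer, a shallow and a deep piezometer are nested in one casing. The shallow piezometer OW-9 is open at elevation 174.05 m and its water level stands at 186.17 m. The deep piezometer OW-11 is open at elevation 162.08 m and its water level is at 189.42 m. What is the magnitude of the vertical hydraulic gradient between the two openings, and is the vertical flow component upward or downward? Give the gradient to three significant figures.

|i_v| ≈ 0.272; vertical flow is upward

Total head at OW-9: h = 186.17 m (water level in the standpipe).
Total head at OW-11: h = 189.42 m.
Δh = h(OW-9) − h(OW-11) = 186.17 − 189.42 = -3.25 m.
Vertical separation Δz = 174.05 − 162.08 = 11.97 m.
|i_v| = |Δh| / Δz = 3.25 / 11.97 = 0.272.
Head is higher in the deep piezometer, so vertical flow is upward (discharge condition).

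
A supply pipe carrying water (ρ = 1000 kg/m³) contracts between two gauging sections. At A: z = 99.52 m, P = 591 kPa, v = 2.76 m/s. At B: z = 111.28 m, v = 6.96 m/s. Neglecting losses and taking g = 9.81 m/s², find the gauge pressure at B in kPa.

P₂ ≈ 455 kPa

Pressure head at A: ψ₁ = P₁/(ρg) = 591×1000 / (1000 × 9.81) = 60.24 m.
Velocity heads: v₁²/2g = 2.76²/19.62 = 0.388 m; v₂²/2g = 6.96²/19.62 = 2.469 m.
Total head H = z₁ + ψ₁ + v₁²/2g = 99.52 + 60.24 + 0.388 = 160.15 m.
ψ₂ = H − z₂ − v₂²/2g = 160.15 − 111.28 − 2.469 = 46.40 m.
P₂ = ρgψ₂ = 1000 × 9.81 × 46.40 ≈ 455 kPa.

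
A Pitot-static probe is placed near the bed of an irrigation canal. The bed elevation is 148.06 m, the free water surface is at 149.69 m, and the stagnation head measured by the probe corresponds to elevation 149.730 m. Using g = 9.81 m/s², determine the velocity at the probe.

v ≈ 0.886 m/s

Near the bed, under hydrostatic conditions, the piezometric head (z + ψ) equals the free-surface elevation, 149.69 m.
Velocity head = total − piezometric = 149.730 − 149.69 = 0.040 m.
v = √(2g·h_v) = √(2 × 9.81 × 0.040) = 0.886 m/s.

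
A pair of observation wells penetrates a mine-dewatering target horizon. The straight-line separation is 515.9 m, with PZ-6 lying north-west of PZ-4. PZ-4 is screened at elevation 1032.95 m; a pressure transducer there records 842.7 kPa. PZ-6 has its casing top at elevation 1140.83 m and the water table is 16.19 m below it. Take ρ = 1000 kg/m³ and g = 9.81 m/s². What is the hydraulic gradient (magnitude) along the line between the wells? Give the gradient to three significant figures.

Pressure head at PZ-4: ψ = P/(ρg) = 842.7×1000 / (1000 × 9.81) = 85.90 m.
Total head at PZ-4: h = z + ψ = 1032.95 + 85.90 = 1118.85 m.
Total head at PZ-6: h = 1140.83 − 16.19 = 1124.64 m.
Head difference: h(PZ-4) − h(PZ-6) = 1118.85 − 1124.64 = -5.79 m.
Hydraulic gradient: i = |Δh| / L = 5.79 / 515.9 = 0.0112.

i ≈ 0.0112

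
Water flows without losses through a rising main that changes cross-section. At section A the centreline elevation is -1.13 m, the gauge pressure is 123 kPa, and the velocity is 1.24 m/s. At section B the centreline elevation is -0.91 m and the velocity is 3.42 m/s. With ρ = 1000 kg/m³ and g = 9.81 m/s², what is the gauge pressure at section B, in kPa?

Pressure head at A: ψ₁ = P₁/(ρg) = 123×1000 / (1000 × 9.81) = 12.54 m.
Velocity heads: v₁²/2g = 1.24²/19.62 = 0.078 m; v₂²/2g = 3.42²/19.62 = 0.596 m.
Total head H = z₁ + ψ₁ + v₁²/2g = -1.13 + 12.54 + 0.078 = 11.49 m.
ψ₂ = H − z₂ − v₂²/2g = 11.49 − (-0.91) − 0.596 = 11.80 m.
P₂ = ρgψ₂ = 1000 × 9.81 × 11.80 ≈ 116 kPa.

P₂ ≈ 116 kPa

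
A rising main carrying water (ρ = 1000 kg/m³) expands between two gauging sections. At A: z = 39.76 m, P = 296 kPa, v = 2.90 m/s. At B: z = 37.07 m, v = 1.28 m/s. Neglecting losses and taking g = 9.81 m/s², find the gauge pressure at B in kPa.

P₂ ≈ 326 kPa

Pressure head at A: ψ₁ = P₁/(ρg) = 296×1000 / (1000 × 9.81) = 30.17 m.
Velocity heads: v₁²/2g = 2.90²/19.62 = 0.429 m; v₂²/2g = 1.28²/19.62 = 0.084 m.
Total head H = z₁ + ψ₁ + v₁²/2g = 39.76 + 30.17 + 0.429 = 70.36 m.
ψ₂ = H − z₂ − v₂²/2g = 70.36 − 37.07 − 0.084 = 33.21 m.
P₂ = ρgψ₂ = 1000 × 9.81 × 33.21 ≈ 326 kPa.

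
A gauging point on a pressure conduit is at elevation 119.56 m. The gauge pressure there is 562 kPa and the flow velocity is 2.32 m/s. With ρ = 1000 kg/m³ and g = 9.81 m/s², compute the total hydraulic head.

Pressure head ψ = P/(ρg) = 562×1000 / (1000 × 9.81) = 57.29 m.
Velocity head = v²/(2g) = 2.32² / (2 × 9.81) = 0.274 m.
h = z + ψ + v²/(2g) = 119.56 + 57.29 + 0.274 = 177.12 m.

h ≈ 177.12 m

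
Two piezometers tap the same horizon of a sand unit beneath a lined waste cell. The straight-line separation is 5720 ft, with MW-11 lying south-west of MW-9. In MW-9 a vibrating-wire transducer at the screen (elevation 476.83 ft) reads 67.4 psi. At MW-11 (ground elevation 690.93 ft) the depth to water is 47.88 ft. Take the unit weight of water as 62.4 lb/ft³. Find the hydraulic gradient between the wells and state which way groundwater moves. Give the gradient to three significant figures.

Pressure head at MW-9: ψ = 144·P/γ = 144 × 67.4 / 62.4 = 155.54 ft.
Total head at MW-9: h = z + ψ = 476.83 + 155.54 = 632.37 ft.
Total head at MW-11: h = 690.93 − 47.88 = 643.05 ft.
Head difference: h(MW-9) − h(MW-11) = 632.37 − 643.05 = -10.68 ft.
Hydraulic gradient: i = |Δh| / L = 10.68 / 5720 = 0.00187.
Flow is from higher to lower head: from MW-11 toward MW-9, i.e. toward the north-east.

i ≈ 0.00187; groundwater flows toward the north-east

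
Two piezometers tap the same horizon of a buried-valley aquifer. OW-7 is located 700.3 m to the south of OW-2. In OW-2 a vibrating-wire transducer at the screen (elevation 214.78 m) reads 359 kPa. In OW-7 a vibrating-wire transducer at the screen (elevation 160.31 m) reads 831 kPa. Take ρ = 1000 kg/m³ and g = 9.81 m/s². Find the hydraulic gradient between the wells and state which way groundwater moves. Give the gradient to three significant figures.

Pressure head at OW-2: ψ = P/(ρg) = 359×1000 / (1000 × 9.81) = 36.60 m.
Total head at OW-2: h = z + ψ = 214.78 + 36.60 = 251.38 m.
Pressure head at OW-7: ψ = P/(ρg) = 831×1000 / (1000 × 9.81) = 84.71 m.
Total head at OW-7: h = z + ψ = 160.31 + 84.71 = 245.02 m.
Head difference: h(OW-2) − h(OW-7) = 251.38 − 245.02 = 6.36 m.
Hydraulic gradient: i = |Δh| / L = 6.36 / 700.3 = 0.00908.
Flow is from higher to lower head: from OW-2 toward OW-7, i.e. toward the south.

i ≈ 0.00908; groundwater flows toward the south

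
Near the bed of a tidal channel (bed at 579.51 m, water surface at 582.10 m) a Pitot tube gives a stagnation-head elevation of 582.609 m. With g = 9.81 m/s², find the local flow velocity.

Near the bed, under hydrostatic conditions, the piezometric head (z + ψ) equals the free-surface elevation, 582.10 m.
Velocity head = total − piezometric = 582.609 − 582.10 = 0.509 m.
v = √(2g·h_v) = √(2 × 9.81 × 0.509) = 3.16 m/s.

v ≈ 3.16 m/s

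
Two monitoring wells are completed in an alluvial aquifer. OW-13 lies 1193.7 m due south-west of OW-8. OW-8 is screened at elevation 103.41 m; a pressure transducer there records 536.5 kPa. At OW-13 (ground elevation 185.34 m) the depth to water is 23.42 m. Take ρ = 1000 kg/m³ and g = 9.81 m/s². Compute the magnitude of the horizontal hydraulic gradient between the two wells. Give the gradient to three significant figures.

i ≈ 0.00320

Pressure head at OW-8: ψ = P/(ρg) = 536.5×1000 / (1000 × 9.81) = 54.69 m.
Total head at OW-8: h = z + ψ = 103.41 + 54.69 = 158.10 m.
Total head at OW-13: h = 185.34 − 23.42 = 161.92 m.
Head difference: h(OW-8) − h(OW-13) = 158.10 − 161.92 = -3.82 m.
Hydraulic gradient: i = |Δh| / L = 3.82 / 1193.7 = 0.00320.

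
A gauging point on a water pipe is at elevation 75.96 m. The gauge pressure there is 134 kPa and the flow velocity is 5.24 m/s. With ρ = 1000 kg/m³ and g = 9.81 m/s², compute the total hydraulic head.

Pressure head ψ = P/(ρg) = 134×1000 / (1000 × 9.81) = 13.66 m.
Velocity head = v²/(2g) = 5.24² / (2 × 9.81) = 1.399 m.
h = z + ψ + v²/(2g) = 75.96 + 13.66 + 1.399 = 91.02 m.

h ≈ 91.02 m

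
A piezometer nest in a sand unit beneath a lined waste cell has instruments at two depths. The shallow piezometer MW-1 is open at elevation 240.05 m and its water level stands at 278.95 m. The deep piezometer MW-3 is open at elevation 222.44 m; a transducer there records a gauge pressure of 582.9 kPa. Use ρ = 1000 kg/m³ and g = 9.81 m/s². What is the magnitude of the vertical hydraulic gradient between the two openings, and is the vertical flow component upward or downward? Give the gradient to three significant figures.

Total head at MW-1: h = 278.95 m (water level in the standpipe).
Pressure head at MW-3: ψ = P/(ρg) = 582.9×1000 / (1000 × 9.81) = 59.42 m.
Total head at MW-3: h = z + ψ = 222.44 + 59.42 = 281.86 m.
Δh = h(MW-1) − h(MW-3) = 278.95 − 281.86 = -2.91 m.
Vertical separation Δz = 240.05 − 222.44 = 17.61 m.
|i_v| = |Δh| / Δz = 2.91 / 17.61 = 0.165.
Head is higher in the deep piezometer, so vertical flow is upward (discharge condition).

|i_v| ≈ 0.165; vertical flow is upward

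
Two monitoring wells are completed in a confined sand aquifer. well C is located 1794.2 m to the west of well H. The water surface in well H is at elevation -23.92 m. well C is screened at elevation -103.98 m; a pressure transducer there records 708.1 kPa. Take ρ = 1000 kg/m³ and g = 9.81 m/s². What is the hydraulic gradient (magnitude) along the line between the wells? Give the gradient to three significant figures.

Total head at well H: h = -23.92 m (water level in the piezometer is the total head).
Pressure head at well C: ψ = P/(ρg) = 708.1×1000 / (1000 × 9.81) = 72.18 m.
Total head at well C: h = z + ψ = -103.98 + 72.18 = -31.80 m.
Head difference: h(well H) − h(well C) = -23.92 − (-31.80) = 7.88 m.
Hydraulic gradient: i = |Δh| / L = 7.88 / 1794.2 = 0.00439.

i ≈ 0.00439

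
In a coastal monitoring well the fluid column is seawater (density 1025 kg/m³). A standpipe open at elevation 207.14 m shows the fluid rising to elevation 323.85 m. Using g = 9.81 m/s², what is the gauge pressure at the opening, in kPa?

Pressure head ψ = h − z = 323.85 − 207.14 = 116.71 m.
P = ρgψ = 1025 × 9.81 × 116.71 = 1173548 Pa ≈ 1170 kPa.

P ≈ 1170 kPa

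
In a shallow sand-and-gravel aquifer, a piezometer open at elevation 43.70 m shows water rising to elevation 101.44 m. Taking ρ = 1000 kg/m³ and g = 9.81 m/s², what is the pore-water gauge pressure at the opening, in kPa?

Pressure head ψ = h − z = 101.44 − 43.70 = 57.74 m.
P = ρgψ = 1000 × 9.81 × 57.74 = 566429 Pa ≈ 566 kPa.

P ≈ 566 kPa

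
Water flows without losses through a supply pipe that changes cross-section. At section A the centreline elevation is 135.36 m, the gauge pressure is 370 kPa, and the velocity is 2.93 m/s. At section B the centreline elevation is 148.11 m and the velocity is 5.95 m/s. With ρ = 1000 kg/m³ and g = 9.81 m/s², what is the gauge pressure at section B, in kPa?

Pressure head at A: ψ₁ = P₁/(ρg) = 370×1000 / (1000 × 9.81) = 37.72 m.
Velocity heads: v₁²/2g = 2.93²/19.62 = 0.438 m; v₂²/2g = 5.95²/19.62 = 1.804 m.
Total head H = z₁ + ψ₁ + v₁²/2g = 135.36 + 37.72 + 0.438 = 173.52 m.
ψ₂ = H − z₂ − v₂²/2g = 173.52 − 148.11 − 1.804 = 23.61 m.
P₂ = ρgψ₂ = 1000 × 9.81 × 23.61 ≈ 232 kPa.

P₂ ≈ 232 kPa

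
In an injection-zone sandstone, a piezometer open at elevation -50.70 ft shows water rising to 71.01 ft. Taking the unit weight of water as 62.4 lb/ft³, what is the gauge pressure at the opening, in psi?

Pressure head ψ = h − z = 71.01 − (-50.70) = 121.71 ft.
P = γ·ψ / 144 = 62.4 × 121.71 / 144 = 52.7 psi.

P ≈ 52.7 psi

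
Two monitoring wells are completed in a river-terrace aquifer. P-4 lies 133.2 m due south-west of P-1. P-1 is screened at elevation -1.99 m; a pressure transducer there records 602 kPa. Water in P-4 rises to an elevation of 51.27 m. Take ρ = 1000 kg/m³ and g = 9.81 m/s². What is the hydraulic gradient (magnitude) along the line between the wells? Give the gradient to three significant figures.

Pressure head at P-1: ψ = P/(ρg) = 602×1000 / (1000 × 9.81) = 61.37 m.
Total head at P-1: h = z + ψ = -1.99 + 61.37 = 59.38 m.
Total head at P-4: h = 51.27 m (water level in the piezometer is the total head).
Head difference: h(P-1) − h(P-4) = 59.38 − 51.27 = 8.11 m.
Hydraulic gradient: i = |Δh| / L = 8.11 / 133.2 = 0.0609.

i ≈ 0.0609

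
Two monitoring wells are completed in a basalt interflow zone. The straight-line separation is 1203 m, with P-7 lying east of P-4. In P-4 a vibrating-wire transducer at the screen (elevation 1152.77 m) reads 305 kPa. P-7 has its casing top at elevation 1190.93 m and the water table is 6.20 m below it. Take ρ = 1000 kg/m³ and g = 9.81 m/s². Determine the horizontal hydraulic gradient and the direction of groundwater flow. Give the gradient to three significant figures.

i ≈ 0.000723; groundwater flows toward the west

Pressure head at P-4: ψ = P/(ρg) = 305×1000 / (1000 × 9.81) = 31.09 m.
Total head at P-4: h = z + ψ = 1152.77 + 31.09 = 1183.86 m.
Total head at P-7: h = 1190.93 − 6.20 = 1184.73 m.
Head difference: h(P-4) − h(P-7) = 1183.86 − 1184.73 = -0.87 m.
Hydraulic gradient: i = |Δh| / L = 0.87 / 1203 = 0.000723.
Flow is from higher to lower head: from P-7 toward P-4, i.e. toward the west.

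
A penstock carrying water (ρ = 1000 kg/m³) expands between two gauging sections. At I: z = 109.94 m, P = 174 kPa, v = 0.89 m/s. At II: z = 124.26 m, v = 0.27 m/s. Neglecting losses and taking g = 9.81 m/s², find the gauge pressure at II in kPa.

P₂ ≈ 33.9 kPa

Pressure head at I: ψ₁ = P₁/(ρg) = 174×1000 / (1000 × 9.81) = 17.74 m.
Velocity heads: v₁²/2g = 0.89²/19.62 = 0.040 m; v₂²/2g = 0.27²/19.62 = 0.004 m.
Total head H = z₁ + ψ₁ + v₁²/2g = 109.94 + 17.74 + 0.040 = 127.72 m.
ψ₂ = H − z₂ − v₂²/2g = 127.72 − 124.26 − 0.004 = 3.46 m.
P₂ = ρgψ₂ = 1000 × 9.81 × 3.46 ≈ 33.9 kPa.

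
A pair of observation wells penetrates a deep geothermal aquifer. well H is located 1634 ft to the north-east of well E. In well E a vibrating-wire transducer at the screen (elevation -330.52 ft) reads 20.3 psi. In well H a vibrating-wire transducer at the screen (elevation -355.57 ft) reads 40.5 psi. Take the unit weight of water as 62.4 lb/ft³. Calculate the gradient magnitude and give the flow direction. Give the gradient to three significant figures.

Pressure head at well E: ψ = 144·P/γ = 144 × 20.3 / 62.4 = 46.85 ft.
Total head at well E: h = z + ψ = -330.52 + 46.85 = -283.67 ft.
Pressure head at well H: ψ = 144·P/γ = 144 × 40.5 / 62.4 = 93.46 ft.
Total head at well H: h = z + ψ = -355.57 + 93.46 = -262.11 ft.
Head difference: h(well E) − h(well H) = -283.67 − (-262.11) = -21.56 ft.
Hydraulic gradient: i = |Δh| / L = 21.56 / 1634 = 0.0132.
Flow is from higher to lower head: from well H toward well E, i.e. toward the south-west.

i ≈ 0.0132; groundwater flows toward the south-west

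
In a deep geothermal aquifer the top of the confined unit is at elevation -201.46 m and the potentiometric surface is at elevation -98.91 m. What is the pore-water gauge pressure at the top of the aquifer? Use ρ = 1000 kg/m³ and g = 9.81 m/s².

Pressure head at the aquifer top: ψ = h − z = -98.91 − (-201.46) = 102.55 m.
P = ρgψ = 1000 × 9.81 × 102.55 = 1006016 Pa ≈ 1010 kPa.

P ≈ 1010 kPa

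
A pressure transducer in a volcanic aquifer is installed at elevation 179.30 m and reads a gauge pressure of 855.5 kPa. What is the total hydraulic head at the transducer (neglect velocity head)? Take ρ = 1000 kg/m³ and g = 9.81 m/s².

ψ = P/(ρg) = 855.5×1000 / (1000 × 9.81) = 87.21 m.
h = z + ψ = 179.30 + 87.21 = 266.51 m.

h ≈ 266.51 m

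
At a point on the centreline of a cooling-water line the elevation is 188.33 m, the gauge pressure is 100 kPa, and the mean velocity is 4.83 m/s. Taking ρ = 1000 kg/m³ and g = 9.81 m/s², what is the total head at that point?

h ≈ 199.71 m

Pressure head ψ = P/(ρg) = 100×1000 / (1000 × 9.81) = 10.19 m.
Velocity head = v²/(2g) = 4.83² / (2 × 9.81) = 1.189 m.
h = z + ψ + v²/(2g) = 188.33 + 10.19 + 1.189 = 199.71 m.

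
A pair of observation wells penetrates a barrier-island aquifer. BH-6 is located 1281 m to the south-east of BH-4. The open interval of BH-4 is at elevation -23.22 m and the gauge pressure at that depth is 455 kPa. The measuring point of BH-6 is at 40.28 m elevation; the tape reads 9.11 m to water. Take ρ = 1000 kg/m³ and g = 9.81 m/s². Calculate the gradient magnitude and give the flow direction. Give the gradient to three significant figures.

Pressure head at BH-4: ψ = P/(ρg) = 455×1000 / (1000 × 9.81) = 46.38 m.
Total head at BH-4: h = z + ψ = -23.22 + 46.38 = 23.16 m.
Total head at BH-6: h = 40.28 − 9.11 = 31.17 m.
Head difference: h(BH-4) − h(BH-6) = 23.16 − 31.17 = -8.01 m.
Hydraulic gradient: i = |Δh| / L = 8.01 / 1281 = 0.00625.
Flow is from higher to lower head: from BH-6 toward BH-4, i.e. toward the north-west.

i ≈ 0.00625; groundwater flows toward the north-west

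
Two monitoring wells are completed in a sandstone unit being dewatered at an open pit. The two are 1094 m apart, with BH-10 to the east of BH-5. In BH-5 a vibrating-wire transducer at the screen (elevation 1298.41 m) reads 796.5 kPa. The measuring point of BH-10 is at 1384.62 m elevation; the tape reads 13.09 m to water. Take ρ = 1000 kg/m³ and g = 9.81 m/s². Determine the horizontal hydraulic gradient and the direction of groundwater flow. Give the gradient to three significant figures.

i ≈ 0.00738; groundwater flows toward the east

Pressure head at BH-5: ψ = P/(ρg) = 796.5×1000 / (1000 × 9.81) = 81.19 m.
Total head at BH-5: h = z + ψ = 1298.41 + 81.19 = 1379.60 m.
Total head at BH-10: h = 1384.62 − 13.09 = 1371.53 m.
Head difference: h(BH-5) − h(BH-10) = 1379.60 − 1371.53 = 8.07 m.
Hydraulic gradient: i = |Δh| / L = 8.07 / 1094 = 0.00738.
Flow is from higher to lower head: from BH-5 toward BH-10, i.e. toward the east.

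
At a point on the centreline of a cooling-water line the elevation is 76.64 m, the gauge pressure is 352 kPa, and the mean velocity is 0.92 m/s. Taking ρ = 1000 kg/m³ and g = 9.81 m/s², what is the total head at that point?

Pressure head ψ = P/(ρg) = 352×1000 / (1000 × 9.81) = 35.88 m.
Velocity head = v²/(2g) = 0.92² / (2 × 9.81) = 0.043 m.
h = z + ψ + v²/(2g) = 76.64 + 35.88 + 0.043 = 112.56 m.

h ≈ 112.56 m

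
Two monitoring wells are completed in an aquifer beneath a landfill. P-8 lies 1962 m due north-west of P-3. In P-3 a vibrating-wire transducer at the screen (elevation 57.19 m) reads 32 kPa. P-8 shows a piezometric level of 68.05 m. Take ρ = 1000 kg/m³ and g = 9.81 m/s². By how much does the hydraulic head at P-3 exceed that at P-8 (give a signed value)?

Pressure head at P-3: ψ = P/(ρg) = 32×1000 / (1000 × 9.81) = 3.26 m.
Total head at P-3: h = z + ψ = 57.19 + 3.26 = 60.45 m.
Total head at P-8: h = 68.05 m (water level in the piezometer is the total head).
Head difference: h(P-3) − h(P-8) = 60.45 − 68.05 = -7.60 m.

Δh ≈ -7.60 m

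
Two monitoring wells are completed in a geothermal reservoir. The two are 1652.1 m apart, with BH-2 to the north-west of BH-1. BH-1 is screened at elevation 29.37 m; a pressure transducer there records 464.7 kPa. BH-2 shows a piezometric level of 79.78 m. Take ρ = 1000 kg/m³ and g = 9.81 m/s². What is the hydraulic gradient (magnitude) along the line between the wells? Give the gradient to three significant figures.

Pressure head at BH-1: ψ = P/(ρg) = 464.7×1000 / (1000 × 9.81) = 47.37 m.
Total head at BH-1: h = z + ψ = 29.37 + 47.37 = 76.74 m.
Total head at BH-2: h = 79.78 m (water level in the piezometer is the total head).
Head difference: h(BH-1) − h(BH-2) = 76.74 − 79.78 = -3.04 m.
Hydraulic gradient: i = |Δh| / L = 3.04 / 1652.1 = 0.00184.

i ≈ 0.00184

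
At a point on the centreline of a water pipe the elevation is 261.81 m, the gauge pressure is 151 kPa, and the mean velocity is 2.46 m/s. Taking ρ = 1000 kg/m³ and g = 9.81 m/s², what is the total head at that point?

h ≈ 277.51 m

Pressure head ψ = P/(ρg) = 151×1000 / (1000 × 9.81) = 15.39 m.
Velocity head = v²/(2g) = 2.46² / (2 × 9.81) = 0.308 m.
h = z + ψ + v²/(2g) = 261.81 + 15.39 + 0.308 = 277.51 m.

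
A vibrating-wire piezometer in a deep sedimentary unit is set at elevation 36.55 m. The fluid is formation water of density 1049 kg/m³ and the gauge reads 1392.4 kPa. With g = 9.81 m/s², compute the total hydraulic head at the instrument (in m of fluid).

h ≈ 171.86 m

ψ = P/(ρg) = 1392.4×1000 / (1049 × 9.81) = 135.31 m.
h = z + ψ = 36.55 + 135.31 = 171.86 m.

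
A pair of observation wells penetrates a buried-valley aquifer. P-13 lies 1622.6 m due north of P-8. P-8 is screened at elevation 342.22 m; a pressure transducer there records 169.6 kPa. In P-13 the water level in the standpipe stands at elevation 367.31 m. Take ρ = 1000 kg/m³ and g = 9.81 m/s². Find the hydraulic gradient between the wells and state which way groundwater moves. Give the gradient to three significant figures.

i ≈ 0.00481; groundwater flows toward the south

Pressure head at P-8: ψ = P/(ρg) = 169.6×1000 / (1000 × 9.81) = 17.29 m.
Total head at P-8: h = z + ψ = 342.22 + 17.29 = 359.51 m.
Total head at P-13: h = 367.31 m (water level in the piezometer is the total head).
Head difference: h(P-8) − h(P-13) = 359.51 − 367.31 = -7.80 m.
Hydraulic gradient: i = |Δh| / L = 7.80 / 1622.6 = 0.00481.
Flow is from higher to lower head: from P-13 toward P-8, i.e. toward the south.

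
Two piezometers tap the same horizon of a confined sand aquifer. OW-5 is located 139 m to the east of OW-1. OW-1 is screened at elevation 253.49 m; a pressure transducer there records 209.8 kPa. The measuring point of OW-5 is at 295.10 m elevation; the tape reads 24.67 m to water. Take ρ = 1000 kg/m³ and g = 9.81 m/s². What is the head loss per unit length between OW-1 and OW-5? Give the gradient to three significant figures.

i ≈ 0.0320 m/m

Pressure head at OW-1: ψ = P/(ρg) = 209.8×1000 / (1000 × 9.81) = 21.39 m.
Total head at OW-1: h = z + ψ = 253.49 + 21.39 = 274.88 m.
Total head at OW-5: h = 295.10 − 24.67 = 270.43 m.
Head difference: h(OW-1) − h(OW-5) = 274.88 − 270.43 = 4.45 m.
Hydraulic gradient: i = |Δh| / L = 4.45 / 139 = 0.0320.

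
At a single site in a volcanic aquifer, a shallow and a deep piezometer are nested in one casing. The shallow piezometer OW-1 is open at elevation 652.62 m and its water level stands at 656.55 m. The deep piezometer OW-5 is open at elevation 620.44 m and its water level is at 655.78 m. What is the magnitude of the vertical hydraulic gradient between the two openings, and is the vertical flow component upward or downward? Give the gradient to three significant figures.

|i_v| ≈ 0.0239; vertical flow is downward

Total head at OW-1: h = 656.55 m (water level in the standpipe).
Total head at OW-5: h = 655.78 m.
Δh = h(OW-1) − h(OW-5) = 656.55 − 655.78 = 0.77 m.
Vertical separation Δz = 652.62 − 620.44 = 32.18 m.
|i_v| = |Δh| / Δz = 0.77 / 32.18 = 0.0239.
Head is higher in the shallow piezometer, so vertical flow is downward (recharge condition).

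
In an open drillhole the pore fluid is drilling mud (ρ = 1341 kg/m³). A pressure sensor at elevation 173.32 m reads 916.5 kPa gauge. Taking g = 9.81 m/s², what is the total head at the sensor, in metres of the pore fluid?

h ≈ 242.99 m

ψ = P/(ρg) = 916.5×1000 / (1341 × 9.81) = 69.67 m.
h = z + ψ = 173.32 + 69.67 = 242.99 m.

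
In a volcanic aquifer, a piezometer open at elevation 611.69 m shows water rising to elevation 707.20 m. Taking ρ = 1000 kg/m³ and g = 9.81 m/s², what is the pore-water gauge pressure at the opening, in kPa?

Pressure head ψ = h − z = 707.20 − 611.69 = 95.51 m.
P = ρgψ = 1000 × 9.81 × 95.51 = 936953 Pa ≈ 937 kPa.

P ≈ 937 kPa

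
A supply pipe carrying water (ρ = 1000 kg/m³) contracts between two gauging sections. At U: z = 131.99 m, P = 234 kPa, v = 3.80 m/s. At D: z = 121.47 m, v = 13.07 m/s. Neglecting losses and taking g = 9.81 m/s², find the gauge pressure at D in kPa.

P₂ ≈ 259 kPa

Pressure head at U: ψ₁ = P₁/(ρg) = 234×1000 / (1000 × 9.81) = 23.85 m.
Velocity heads: v₁²/2g = 3.80²/19.62 = 0.736 m; v₂²/2g = 13.07²/19.62 = 8.707 m.
Total head H = z₁ + ψ₁ + v₁²/2g = 131.99 + 23.85 + 0.736 = 156.58 m.
ψ₂ = H − z₂ − v₂²/2g = 156.58 − 121.47 − 8.707 = 26.40 m.
P₂ = ρgψ₂ = 1000 × 9.81 × 26.40 ≈ 259 kPa.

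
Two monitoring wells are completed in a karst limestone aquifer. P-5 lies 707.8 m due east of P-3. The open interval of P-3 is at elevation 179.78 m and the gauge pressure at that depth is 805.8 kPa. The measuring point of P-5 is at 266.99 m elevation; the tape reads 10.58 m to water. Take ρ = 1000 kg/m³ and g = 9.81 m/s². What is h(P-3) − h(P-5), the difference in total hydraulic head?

Pressure head at P-3: ψ = P/(ρg) = 805.8×1000 / (1000 × 9.81) = 82.14 m.
Total head at P-3: h = z + ψ = 179.78 + 82.14 = 261.92 m.
Total head at P-5: h = 266.99 − 10.58 = 256.41 m.
Head difference: h(P-3) − h(P-5) = 261.92 − 256.41 = 5.51 m.

Δh ≈ 5.51 m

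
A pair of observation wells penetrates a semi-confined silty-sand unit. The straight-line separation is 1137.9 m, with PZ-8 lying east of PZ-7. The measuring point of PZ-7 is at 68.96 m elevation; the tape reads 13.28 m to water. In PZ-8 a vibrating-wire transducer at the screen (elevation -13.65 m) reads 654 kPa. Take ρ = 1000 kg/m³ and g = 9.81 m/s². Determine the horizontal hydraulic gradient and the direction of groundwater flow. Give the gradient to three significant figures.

Total head at PZ-7: h = 68.96 − 13.28 = 55.68 m.
Pressure head at PZ-8: ψ = P/(ρg) = 654×1000 / (1000 × 9.81) = 66.67 m.
Total head at PZ-8: h = z + ψ = -13.65 + 66.67 = 53.02 m.
Head difference: h(PZ-7) − h(PZ-8) = 55.68 − 53.02 = 2.66 m.
Hydraulic gradient: i = |Δh| / L = 2.66 / 1137.9 = 0.00234.
Flow is from higher to lower head: from PZ-7 toward PZ-8, i.e. toward the east.

i ≈ 0.00234; groundwater flows toward the east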